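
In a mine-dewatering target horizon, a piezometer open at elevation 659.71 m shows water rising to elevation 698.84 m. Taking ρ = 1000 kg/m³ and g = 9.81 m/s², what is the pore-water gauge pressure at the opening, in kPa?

P ≈ 384 kPa

Pressure head ψ = h − z = 698.84 − 659.71 = 39.13 m.
P = ρgψ = 1000 × 9.81 × 39.13 = 383865 Pa ≈ 384 kPa.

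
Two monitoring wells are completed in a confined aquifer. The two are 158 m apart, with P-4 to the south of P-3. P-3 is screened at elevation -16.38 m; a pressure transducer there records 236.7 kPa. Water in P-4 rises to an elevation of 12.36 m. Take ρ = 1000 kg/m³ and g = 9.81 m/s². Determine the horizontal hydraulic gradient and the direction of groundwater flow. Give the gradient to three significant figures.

i ≈ 0.0292; groundwater flows toward the north

Pressure head at P-3: ψ = P/(ρg) = 236.7×1000 / (1000 × 9.81) = 24.13 m.
Total head at P-3: h = z + ψ = -16.38 + 24.13 = 7.75 m.
Total head at P-4: h = 12.36 m (water level in the piezometer is the total head).
Head difference: h(P-3) − h(P-4) = 7.75 − 12.36 = -4.61 m.
Hydraulic gradient: i = |Δh| / L = 4.61 / 158 = 0.0292.
Flow is from higher to lower head: from P-4 toward P-3, i.e. toward the north.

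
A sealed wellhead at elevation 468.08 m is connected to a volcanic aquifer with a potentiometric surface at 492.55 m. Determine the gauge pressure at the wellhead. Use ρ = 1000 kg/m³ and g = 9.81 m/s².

Head above the cap: Δh = 492.55 − 468.08 = 24.47 m.
P = ρgΔh = 1000 × 9.81 × 24.47 = 240051 Pa ≈ 240 kPa.

P ≈ 240 kPa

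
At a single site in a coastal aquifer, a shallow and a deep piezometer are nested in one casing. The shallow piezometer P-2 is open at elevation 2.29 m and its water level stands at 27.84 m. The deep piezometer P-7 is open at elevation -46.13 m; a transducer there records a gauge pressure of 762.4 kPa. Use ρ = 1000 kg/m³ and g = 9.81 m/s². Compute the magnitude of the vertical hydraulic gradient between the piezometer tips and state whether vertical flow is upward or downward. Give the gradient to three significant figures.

Total head at P-2: h = 27.84 m (water level in the standpipe).
Pressure head at P-7: ψ = P/(ρg) = 762.4×1000 / (1000 × 9.81) = 77.72 m.
Total head at P-7: h = z + ψ = -46.13 + 77.72 = 31.59 m.
Δh = h(P-2) − h(P-7) = 27.84 − 31.59 = -3.75 m.
Vertical separation Δz = 2.29 − (-46.13) = 48.42 m.
|i_v| = |Δh| / Δz = 3.75 / 48.42 = 0.0774.
Head is higher in the deep piezometer, so vertical flow is upward (discharge condition).

|i_v| ≈ 0.0774; vertical flow is upward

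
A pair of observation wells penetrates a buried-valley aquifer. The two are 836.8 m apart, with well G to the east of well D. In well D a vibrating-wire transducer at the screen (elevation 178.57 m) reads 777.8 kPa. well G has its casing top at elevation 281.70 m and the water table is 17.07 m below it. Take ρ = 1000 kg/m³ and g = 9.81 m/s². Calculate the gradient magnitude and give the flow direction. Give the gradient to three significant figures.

i ≈ 0.00809; groundwater flows toward the west

Pressure head at well D: ψ = P/(ρg) = 777.8×1000 / (1000 × 9.81) = 79.29 m.
Total head at well D: h = z + ψ = 178.57 + 79.29 = 257.86 m.
Total head at well G: h = 281.70 − 17.07 = 264.63 m.
Head difference: h(well D) − h(well G) = 257.86 − 264.63 = -6.77 m.
Hydraulic gradient: i = |Δh| / L = 6.77 / 836.8 = 0.00809.
Flow is from higher to lower head: from well G toward well D, i.e. toward the west.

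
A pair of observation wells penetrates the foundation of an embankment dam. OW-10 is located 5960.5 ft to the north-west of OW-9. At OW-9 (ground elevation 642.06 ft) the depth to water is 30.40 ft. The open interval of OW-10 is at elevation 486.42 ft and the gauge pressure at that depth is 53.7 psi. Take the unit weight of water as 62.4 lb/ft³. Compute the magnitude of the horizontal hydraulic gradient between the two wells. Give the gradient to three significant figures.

i ≈ 0.000221

Total head at OW-9: h = 642.06 − 30.40 = 611.66 ft.
Pressure head at OW-10: ψ = 144·P/γ = 144 × 53.7 / 62.4 = 123.92 ft.
Total head at OW-10: h = z + ψ = 486.42 + 123.92 = 610.34 ft.
Head difference: h(OW-9) − h(OW-10) = 611.66 − 610.34 = 1.32 ft.
Hydraulic gradient: i = |Δh| / L = 1.32 / 5960.5 = 0.000221.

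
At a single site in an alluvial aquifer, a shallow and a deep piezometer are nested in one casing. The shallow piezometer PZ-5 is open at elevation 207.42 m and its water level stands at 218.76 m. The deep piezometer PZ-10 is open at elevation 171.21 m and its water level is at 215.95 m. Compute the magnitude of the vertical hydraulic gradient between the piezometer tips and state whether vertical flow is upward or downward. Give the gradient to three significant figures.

|i_v| ≈ 0.0776; vertical flow is downward

Total head at PZ-5: h = 218.76 m (water level in the standpipe).
Total head at PZ-10: h = 215.95 m.
Δh = h(PZ-5) − h(PZ-10) = 218.76 − 215.95 = 2.81 m.
Vertical separation Δz = 207.42 − 171.21 = 36.21 m.
|i_v| = |Δh| / Δz = 2.81 / 36.21 = 0.0776.
Head is higher in the shallow piezometer, so vertical flow is downward (recharge condition).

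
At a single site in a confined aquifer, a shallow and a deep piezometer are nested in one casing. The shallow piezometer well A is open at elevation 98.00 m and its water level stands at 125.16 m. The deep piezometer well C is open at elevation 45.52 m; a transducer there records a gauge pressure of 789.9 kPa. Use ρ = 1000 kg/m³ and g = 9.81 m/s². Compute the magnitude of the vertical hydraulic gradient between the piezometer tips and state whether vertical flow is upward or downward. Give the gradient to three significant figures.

|i_v| ≈ 0.0168; vertical flow is upward

Total head at well A: h = 125.16 m (water level in the standpipe).
Pressure head at well C: ψ = P/(ρg) = 789.9×1000 / (1000 × 9.81) = 80.52 m.
Total head at well C: h = z + ψ = 45.52 + 80.52 = 126.04 m.
Δh = h(well A) − h(well C) = 125.16 − 126.04 = -0.88 m.
Vertical separation Δz = 98.00 − 45.52 = 52.48 m.
|i_v| = |Δh| / Δz = 0.88 / 52.48 = 0.0168.
Head is higher in the deep piezometer, so vertical flow is upward (discharge condition).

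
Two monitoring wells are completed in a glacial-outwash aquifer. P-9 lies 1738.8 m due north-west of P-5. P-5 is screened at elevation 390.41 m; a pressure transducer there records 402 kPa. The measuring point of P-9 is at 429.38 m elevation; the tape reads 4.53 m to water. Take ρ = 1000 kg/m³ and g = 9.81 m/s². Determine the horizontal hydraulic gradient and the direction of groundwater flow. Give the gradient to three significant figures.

i ≈ 0.00376; groundwater flows toward the north-west

Pressure head at P-5: ψ = P/(ρg) = 402×1000 / (1000 × 9.81) = 40.98 m.
Total head at P-5: h = z + ψ = 390.41 + 40.98 = 431.39 m.
Total head at P-9: h = 429.38 − 4.53 = 424.85 m.
Head difference: h(P-5) − h(P-9) = 431.39 − 424.85 = 6.54 m.
Hydraulic gradient: i = |Δh| / L = 6.54 / 1738.8 = 0.00376.
Flow is from higher to lower head: from P-5 toward P-9, i.e. toward the north-west.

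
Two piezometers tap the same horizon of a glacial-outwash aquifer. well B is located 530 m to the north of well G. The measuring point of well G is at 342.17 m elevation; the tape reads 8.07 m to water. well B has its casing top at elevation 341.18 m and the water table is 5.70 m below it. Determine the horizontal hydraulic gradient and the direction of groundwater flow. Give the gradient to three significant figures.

i ≈ 0.00260; groundwater flows toward the south

Total head at well G: h = 342.17 − 8.07 = 334.10 m.
Total head at well B: h = 341.18 − 5.70 = 335.48 m.
Head difference: h(well G) − h(well B) = 334.10 − 335.48 = -1.38 m.
Hydraulic gradient: i = |Δh| / L = 1.38 / 530 = 0.00260.
Flow is from higher to lower head: from well B toward well G, i.e. toward the south.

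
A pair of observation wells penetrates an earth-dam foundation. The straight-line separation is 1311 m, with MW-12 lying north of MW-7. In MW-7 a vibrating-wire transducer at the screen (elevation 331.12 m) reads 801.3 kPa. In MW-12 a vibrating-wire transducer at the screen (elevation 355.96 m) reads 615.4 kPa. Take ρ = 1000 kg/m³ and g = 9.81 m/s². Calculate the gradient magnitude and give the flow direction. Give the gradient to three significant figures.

i ≈ 0.00449; groundwater flows toward the south

Pressure head at MW-7: ψ = P/(ρg) = 801.3×1000 / (1000 × 9.81) = 81.68 m.
Total head at MW-7: h = z + ψ = 331.12 + 81.68 = 412.80 m.
Pressure head at MW-12: ψ = P/(ρg) = 615.4×1000 / (1000 × 9.81) = 62.73 m.
Total head at MW-12: h = z + ψ = 355.96 + 62.73 = 418.69 m.
Head difference: h(MW-7) − h(MW-12) = 412.80 − 418.69 = -5.89 m.
Hydraulic gradient: i = |Δh| / L = 5.89 / 1311 = 0.00449.
Flow is from higher to lower head: from MW-12 toward MW-7, i.e. toward the south.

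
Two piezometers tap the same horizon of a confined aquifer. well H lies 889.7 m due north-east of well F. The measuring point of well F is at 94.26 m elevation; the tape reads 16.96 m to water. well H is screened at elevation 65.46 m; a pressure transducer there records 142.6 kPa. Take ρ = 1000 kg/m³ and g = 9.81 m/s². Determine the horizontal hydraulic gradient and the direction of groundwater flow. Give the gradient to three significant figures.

i ≈ 0.00303; groundwater flows toward the south-west

Total head at well F: h = 94.26 − 16.96 = 77.30 m.
Pressure head at well H: ψ = P/(ρg) = 142.6×1000 / (1000 × 9.81) = 14.54 m.
Total head at well H: h = z + ψ = 65.46 + 14.54 = 80.00 m.
Head difference: h(well F) − h(well H) = 77.30 − 80.00 = -2.70 m.
Hydraulic gradient: i = |Δh| / L = 2.70 / 889.7 = 0.00303.
Flow is from higher to lower head: from well H toward well F, i.e. toward the south-west.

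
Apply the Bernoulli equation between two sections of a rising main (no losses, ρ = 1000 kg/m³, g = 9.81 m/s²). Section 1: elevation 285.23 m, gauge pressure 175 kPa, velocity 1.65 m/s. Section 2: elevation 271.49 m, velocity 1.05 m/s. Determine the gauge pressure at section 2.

Pressure head at 1: ψ₁ = P₁/(ρg) = 175×1000 / (1000 × 9.81) = 17.84 m.
Velocity heads: v₁²/2g = 1.65²/19.62 = 0.139 m; v₂²/2g = 1.05²/19.62 = 0.056 m.
Total head H = z₁ + ψ₁ + v₁²/2g = 285.23 + 17.84 + 0.139 = 303.21 m.
ψ₂ = H − z₂ − v₂²/2g = 303.21 − 271.49 − 0.056 = 31.66 m.
P₂ = ρgψ₂ = 1000 × 9.81 × 31.66 ≈ 311 kPa.

P₂ ≈ 311 kPa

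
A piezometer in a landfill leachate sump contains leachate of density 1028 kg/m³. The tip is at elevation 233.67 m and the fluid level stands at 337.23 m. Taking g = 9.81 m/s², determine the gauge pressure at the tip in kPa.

Pressure head ψ = h − z = 337.23 − 233.67 = 103.56 m.
P = ρgψ = 1028 × 9.81 × 103.56 = 1044369 Pa ≈ 1040 kPa.

P ≈ 1040 kPa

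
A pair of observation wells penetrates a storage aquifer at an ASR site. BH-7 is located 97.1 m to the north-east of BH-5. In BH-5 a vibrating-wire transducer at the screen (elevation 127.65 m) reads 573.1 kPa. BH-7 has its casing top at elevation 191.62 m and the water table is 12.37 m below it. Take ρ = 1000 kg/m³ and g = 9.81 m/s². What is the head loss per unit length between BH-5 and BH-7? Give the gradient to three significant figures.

i ≈ 0.0702 m/m

Pressure head at BH-5: ψ = P/(ρg) = 573.1×1000 / (1000 × 9.81) = 58.42 m.
Total head at BH-5: h = z + ψ = 127.65 + 58.42 = 186.07 m.
Total head at BH-7: h = 191.62 − 12.37 = 179.25 m.
Head difference: h(BH-5) − h(BH-7) = 186.07 − 179.25 = 6.82 m.
Hydraulic gradient: i = |Δh| / L = 6.82 / 97.1 = 0.0702.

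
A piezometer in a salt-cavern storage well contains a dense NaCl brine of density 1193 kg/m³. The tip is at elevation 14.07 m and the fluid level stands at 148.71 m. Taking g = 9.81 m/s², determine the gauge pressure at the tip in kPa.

Pressure head ψ = h − z = 148.71 − 14.07 = 134.64 m.
P = ρgψ = 1193 × 9.81 × 134.64 = 1575736 Pa ≈ 1580 kPa.

P ≈ 1580 kPa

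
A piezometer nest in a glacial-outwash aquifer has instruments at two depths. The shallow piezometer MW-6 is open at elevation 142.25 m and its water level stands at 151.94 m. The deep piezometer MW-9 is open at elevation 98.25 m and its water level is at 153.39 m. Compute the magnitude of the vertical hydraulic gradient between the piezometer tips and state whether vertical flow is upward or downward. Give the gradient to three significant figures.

Total head at MW-6: h = 151.94 m (water level in the standpipe).
Total head at MW-9: h = 153.39 m.
Δh = h(MW-6) − h(MW-9) = 151.94 − 153.39 = -1.45 m.
Vertical separation Δz = 142.25 − 98.25 = 44.00 m.
|i_v| = |Δh| / Δz = 1.45 / 44.00 = 0.0330.
Head is higher in the deep piezometer, so vertical flow is upward (discharge condition).

|i_v| ≈ 0.0330; vertical flow is upward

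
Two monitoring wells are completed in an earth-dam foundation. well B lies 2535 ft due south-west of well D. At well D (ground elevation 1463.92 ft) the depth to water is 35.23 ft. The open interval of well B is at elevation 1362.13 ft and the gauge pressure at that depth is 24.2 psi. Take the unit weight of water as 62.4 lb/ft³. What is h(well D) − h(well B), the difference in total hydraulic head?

Δh ≈ 10.71 ft

Total head at well D: h = 1463.92 − 35.23 = 1428.69 ft.
Pressure head at well B: ψ = 144·P/γ = 144 × 24.2 / 62.4 = 55.85 ft.
Total head at well B: h = z + ψ = 1362.13 + 55.85 = 1417.98 ft.
Head difference: h(well D) − h(well B) = 1428.69 − 1417.98 = 10.71 ft.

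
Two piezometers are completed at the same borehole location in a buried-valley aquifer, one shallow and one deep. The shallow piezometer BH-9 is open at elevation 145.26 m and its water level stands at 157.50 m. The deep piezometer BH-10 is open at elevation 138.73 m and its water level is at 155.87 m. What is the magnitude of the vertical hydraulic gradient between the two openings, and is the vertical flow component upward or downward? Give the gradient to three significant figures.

|i_v| ≈ 0.250; vertical flow is downward

Total head at BH-9: h = 157.50 m (water level in the standpipe).
Total head at BH-10: h = 155.87 m.
Δh = h(BH-9) − h(BH-10) = 157.50 − 155.87 = 1.63 m.
Vertical separation Δz = 145.26 − 138.73 = 6.53 m.
|i_v| = |Δh| / Δz = 1.63 / 6.53 = 0.250.
Head is higher in the shallow piezometer, so vertical flow is downward (recharge condition).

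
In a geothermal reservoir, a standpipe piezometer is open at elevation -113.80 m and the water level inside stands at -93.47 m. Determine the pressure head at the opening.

Total head h = -93.47 m (the water-surface elevation in the piezometer).
Pressure head ψ = h − z = -93.47 − (-113.80) = 20.33 m.

ψ ≈ 20.33 m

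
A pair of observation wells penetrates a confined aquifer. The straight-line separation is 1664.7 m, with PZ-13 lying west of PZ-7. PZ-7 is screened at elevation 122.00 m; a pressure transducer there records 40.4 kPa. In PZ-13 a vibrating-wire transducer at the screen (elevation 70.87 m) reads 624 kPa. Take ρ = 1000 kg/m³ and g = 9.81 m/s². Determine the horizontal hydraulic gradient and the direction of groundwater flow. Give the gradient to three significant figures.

Pressure head at PZ-7: ψ = P/(ρg) = 40.4×1000 / (1000 × 9.81) = 4.12 m.
Total head at PZ-7: h = z + ψ = 122.00 + 4.12 = 126.12 m.
Pressure head at PZ-13: ψ = P/(ρg) = 624×1000 / (1000 × 9.81) = 63.61 m.
Total head at PZ-13: h = z + ψ = 70.87 + 63.61 = 134.48 m.
Head difference: h(PZ-7) − h(PZ-13) = 126.12 − 134.48 = -8.36 m.
Hydraulic gradient: i = |Δh| / L = 8.36 / 1664.7 = 0.00502.
Flow is from higher to lower head: from PZ-13 toward PZ-7, i.e. toward the east.

i ≈ 0.00502; groundwater flows toward the east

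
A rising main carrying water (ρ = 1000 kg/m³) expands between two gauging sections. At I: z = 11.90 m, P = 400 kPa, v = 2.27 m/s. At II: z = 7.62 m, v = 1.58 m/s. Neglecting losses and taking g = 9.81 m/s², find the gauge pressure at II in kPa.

P₂ ≈ 443 kPa

Pressure head at I: ψ₁ = P₁/(ρg) = 400×1000 / (1000 × 9.81) = 40.77 m.
Velocity heads: v₁²/2g = 2.27²/19.62 = 0.263 m; v₂²/2g = 1.58²/19.62 = 0.127 m.
Total head H = z₁ + ψ₁ + v₁²/2g = 11.90 + 40.77 + 0.263 = 52.93 m.
ψ₂ = H − z₂ − v₂²/2g = 52.93 − 7.62 − 0.127 = 45.18 m.
P₂ = ρgψ₂ = 1000 × 9.81 × 45.18 ≈ 443 kPa.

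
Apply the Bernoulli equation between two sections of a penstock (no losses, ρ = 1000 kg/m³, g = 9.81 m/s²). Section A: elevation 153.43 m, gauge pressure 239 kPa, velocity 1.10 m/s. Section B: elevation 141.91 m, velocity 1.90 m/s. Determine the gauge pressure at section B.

P₂ ≈ 351 kPa

Pressure head at A: ψ₁ = P₁/(ρg) = 239×1000 / (1000 × 9.81) = 24.36 m.
Velocity heads: v₁²/2g = 1.10²/19.62 = 0.062 m; v₂²/2g = 1.90²/19.62 = 0.184 m.
Total head H = z₁ + ψ₁ + v₁²/2g = 153.43 + 24.36 + 0.062 = 177.85 m.
ψ₂ = H − z₂ − v₂²/2g = 177.85 − 141.91 − 0.184 = 35.76 m.
P₂ = ρgψ₂ = 1000 × 9.81 × 35.76 ≈ 351 kPa.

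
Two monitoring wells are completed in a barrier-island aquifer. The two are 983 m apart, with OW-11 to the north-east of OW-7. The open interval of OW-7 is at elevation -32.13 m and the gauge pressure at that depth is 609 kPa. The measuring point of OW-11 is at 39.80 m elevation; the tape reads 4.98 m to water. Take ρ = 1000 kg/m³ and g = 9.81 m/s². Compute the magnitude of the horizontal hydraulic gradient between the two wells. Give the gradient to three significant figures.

i ≈ 0.00495

Pressure head at OW-7: ψ = P/(ρg) = 609×1000 / (1000 × 9.81) = 62.08 m.
Total head at OW-7: h = z + ψ = -32.13 + 62.08 = 29.95 m.
Total head at OW-11: h = 39.80 − 4.98 = 34.82 m.
Head difference: h(OW-7) − h(OW-11) = 29.95 − 34.82 = -4.87 m.
Hydraulic gradient: i = |Δh| / L = 4.87 / 983 = 0.00495.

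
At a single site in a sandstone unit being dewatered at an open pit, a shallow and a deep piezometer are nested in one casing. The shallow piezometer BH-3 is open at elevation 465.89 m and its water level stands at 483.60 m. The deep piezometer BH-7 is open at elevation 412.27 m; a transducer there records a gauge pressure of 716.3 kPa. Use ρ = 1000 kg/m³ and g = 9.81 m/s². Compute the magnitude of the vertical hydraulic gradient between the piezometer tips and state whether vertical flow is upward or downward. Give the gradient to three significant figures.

Total head at BH-3: h = 483.60 m (water level in the standpipe).
Pressure head at BH-7: ψ = P/(ρg) = 716.3×1000 / (1000 × 9.81) = 73.02 m.
Total head at BH-7: h = z + ψ = 412.27 + 73.02 = 485.29 m.
Δh = h(BH-3) − h(BH-7) = 483.60 − 485.29 = -1.69 m.
Vertical separation Δz = 465.89 − 412.27 = 53.62 m.
|i_v| = |Δh| / Δz = 1.69 / 53.62 = 0.0315.
Head is higher in the deep piezometer, so vertical flow is upward (discharge condition).

|i_v| ≈ 0.0315; vertical flow is upward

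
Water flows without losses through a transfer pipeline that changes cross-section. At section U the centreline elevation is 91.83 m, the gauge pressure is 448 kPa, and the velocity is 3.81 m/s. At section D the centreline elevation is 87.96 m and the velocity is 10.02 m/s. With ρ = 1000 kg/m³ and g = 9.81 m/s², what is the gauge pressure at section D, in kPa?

Pressure head at U: ψ₁ = P₁/(ρg) = 448×1000 / (1000 × 9.81) = 45.67 m.
Velocity heads: v₁²/2g = 3.81²/19.62 = 0.740 m; v₂²/2g = 10.02²/19.62 = 5.117 m.
Total head H = z₁ + ψ₁ + v₁²/2g = 91.83 + 45.67 + 0.740 = 138.24 m.
ψ₂ = H − z₂ − v₂²/2g = 138.24 − 87.96 − 5.117 = 45.16 m.
P₂ = ρgψ₂ = 1000 × 9.81 × 45.16 ≈ 443 kPa.

P₂ ≈ 443 kPa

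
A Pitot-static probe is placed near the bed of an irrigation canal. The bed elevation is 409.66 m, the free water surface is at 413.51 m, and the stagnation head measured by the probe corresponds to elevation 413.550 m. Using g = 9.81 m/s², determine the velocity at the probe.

Near the bed, under hydrostatic conditions, the piezometric head (z + ψ) equals the free-surface elevation, 413.51 m.
Velocity head = total − piezometric = 413.550 − 413.51 = 0.040 m.
v = √(2g·h_v) = √(2 × 9.81 × 0.040) = 0.886 m/s.

v ≈ 0.886 m/s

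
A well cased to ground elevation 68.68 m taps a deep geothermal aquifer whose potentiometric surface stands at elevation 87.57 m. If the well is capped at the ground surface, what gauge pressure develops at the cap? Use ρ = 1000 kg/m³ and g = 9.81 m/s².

Head above the cap: Δh = 87.57 − 68.68 = 18.89 m.
P = ρgΔh = 1000 × 9.81 × 18.89 = 185311 Pa ≈ 185 kPa.

P ≈ 185 kPa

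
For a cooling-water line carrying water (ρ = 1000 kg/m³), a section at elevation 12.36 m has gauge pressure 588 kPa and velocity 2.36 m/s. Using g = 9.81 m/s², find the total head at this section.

h ≈ 72.58 m

Pressure head ψ = P/(ρg) = 588×1000 / (1000 × 9.81) = 59.94 m.
Velocity head = v²/(2g) = 2.36² / (2 × 9.81) = 0.284 m.
h = z + ψ + v²/(2g) = 12.36 + 59.94 + 0.284 = 72.58 m.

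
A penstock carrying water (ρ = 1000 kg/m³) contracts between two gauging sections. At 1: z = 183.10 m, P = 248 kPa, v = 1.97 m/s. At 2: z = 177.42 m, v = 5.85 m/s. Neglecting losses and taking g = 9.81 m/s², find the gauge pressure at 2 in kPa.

Pressure head at 1: ψ₁ = P₁/(ρg) = 248×1000 / (1000 × 9.81) = 25.28 m.
Velocity heads: v₁²/2g = 1.97²/19.62 = 0.198 m; v₂²/2g = 5.85²/19.62 = 1.744 m.
Total head H = z₁ + ψ₁ + v₁²/2g = 183.10 + 25.28 + 0.198 = 208.58 m.
ψ₂ = H − z₂ − v₂²/2g = 208.58 − 177.42 − 1.744 = 29.42 m.
P₂ = ρgψ₂ = 1000 × 9.81 × 29.42 ≈ 289 kPa.

P₂ ≈ 289 kPa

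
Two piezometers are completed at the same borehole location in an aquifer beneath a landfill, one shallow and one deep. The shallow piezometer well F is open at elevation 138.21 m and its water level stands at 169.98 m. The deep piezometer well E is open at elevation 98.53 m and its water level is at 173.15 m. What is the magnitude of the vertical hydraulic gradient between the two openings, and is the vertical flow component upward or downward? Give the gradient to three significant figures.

|i_v| ≈ 0.0799; vertical flow is upward

Total head at well F: h = 169.98 m (water level in the standpipe).
Total head at well E: h = 173.15 m.
Δh = h(well F) − h(well E) = 169.98 − 173.15 = -3.17 m.
Vertical separation Δz = 138.21 − 98.53 = 39.68 m.
|i_v| = |Δh| / Δz = 3.17 / 39.68 = 0.0799.
Head is higher in the deep piezometer, so vertical flow is upward (discharge condition).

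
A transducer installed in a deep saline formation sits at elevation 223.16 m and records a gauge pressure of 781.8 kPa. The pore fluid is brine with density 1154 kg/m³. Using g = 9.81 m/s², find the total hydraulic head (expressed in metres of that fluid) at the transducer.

ψ = P/(ρg) = 781.8×1000 / (1154 × 9.81) = 69.06 m.
h = z + ψ = 223.16 + 69.06 = 292.22 m.

h ≈ 292.22 m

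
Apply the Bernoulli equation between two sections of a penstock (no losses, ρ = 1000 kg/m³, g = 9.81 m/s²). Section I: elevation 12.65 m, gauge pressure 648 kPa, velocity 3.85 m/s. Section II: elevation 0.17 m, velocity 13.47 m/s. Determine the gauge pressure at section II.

Pressure head at I: ψ₁ = P₁/(ρg) = 648×1000 / (1000 × 9.81) = 66.06 m.
Velocity heads: v₁²/2g = 3.85²/19.62 = 0.755 m; v₂²/2g = 13.47²/19.62 = 9.248 m.
Total head H = z₁ + ψ₁ + v₁²/2g = 12.65 + 66.06 + 0.755 = 79.47 m.
ψ₂ = H − z₂ − v₂²/2g = 79.47 − 0.17 − 9.248 = 70.05 m.
P₂ = ρgψ₂ = 1000 × 9.81 × 70.05 ≈ 687 kPa.

P₂ ≈ 687 kPa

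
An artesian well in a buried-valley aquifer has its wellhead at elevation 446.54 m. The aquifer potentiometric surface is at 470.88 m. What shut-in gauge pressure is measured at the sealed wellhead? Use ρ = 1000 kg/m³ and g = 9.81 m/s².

P ≈ 239 kPa

Head above the cap: Δh = 470.88 − 446.54 = 24.34 m.
P = ρgΔh = 1000 × 9.81 × 24.34 = 238775 Pa ≈ 239 kPa.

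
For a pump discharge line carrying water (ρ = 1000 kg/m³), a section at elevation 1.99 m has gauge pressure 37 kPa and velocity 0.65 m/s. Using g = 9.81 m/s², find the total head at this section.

h ≈ 5.78 m

Pressure head ψ = P/(ρg) = 37×1000 / (1000 × 9.81) = 3.77 m.
Velocity head = v²/(2g) = 0.65² / (2 × 9.81) = 0.022 m.
h = z + ψ + v²/(2g) = 1.99 + 3.77 + 0.022 = 5.78 m.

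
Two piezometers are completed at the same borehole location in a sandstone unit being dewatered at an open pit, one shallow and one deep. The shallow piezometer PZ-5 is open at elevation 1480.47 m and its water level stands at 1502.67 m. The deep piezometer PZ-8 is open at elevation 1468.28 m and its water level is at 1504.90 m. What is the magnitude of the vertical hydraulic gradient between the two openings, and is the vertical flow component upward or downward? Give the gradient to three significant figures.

Total head at PZ-5: h = 1502.67 m (water level in the standpipe).
Total head at PZ-8: h = 1504.90 m.
Δh = h(PZ-5) − h(PZ-8) = 1502.67 − 1504.90 = -2.23 m.
Vertical separation Δz = 1480.47 − 1468.28 = 12.19 m.
|i_v| = |Δh| / Δz = 2.23 / 12.19 = 0.183.
Head is higher in the deep piezometer, so vertical flow is upward (discharge condition).

|i_v| ≈ 0.183; vertical flow is upward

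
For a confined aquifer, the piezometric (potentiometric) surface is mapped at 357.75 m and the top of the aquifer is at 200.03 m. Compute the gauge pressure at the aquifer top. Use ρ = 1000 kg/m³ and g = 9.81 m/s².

Pressure head at the aquifer top: ψ = h − z = 357.75 − 200.03 = 157.72 m.
P = ρgψ = 1000 × 9.81 × 157.72 = 1547233 Pa ≈ 1550 kPa.

P ≈ 1550 kPa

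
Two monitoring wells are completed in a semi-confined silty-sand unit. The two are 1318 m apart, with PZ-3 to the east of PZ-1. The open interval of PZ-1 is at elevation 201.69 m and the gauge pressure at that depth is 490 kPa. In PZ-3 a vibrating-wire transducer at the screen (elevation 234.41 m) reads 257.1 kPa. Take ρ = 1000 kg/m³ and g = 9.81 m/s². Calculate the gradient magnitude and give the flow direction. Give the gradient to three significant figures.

i ≈ 0.00681; groundwater flows toward the west

Pressure head at PZ-1: ψ = P/(ρg) = 490×1000 / (1000 × 9.81) = 49.95 m.
Total head at PZ-1: h = z + ψ = 201.69 + 49.95 = 251.64 m.
Pressure head at PZ-3: ψ = P/(ρg) = 257.1×1000 / (1000 × 9.81) = 26.21 m.
Total head at PZ-3: h = z + ψ = 234.41 + 26.21 = 260.62 m.
Head difference: h(PZ-1) − h(PZ-3) = 251.64 − 260.62 = -8.98 m.
Hydraulic gradient: i = |Δh| / L = 8.98 / 1318 = 0.00681.
Flow is from higher to lower head: from PZ-3 toward PZ-1, i.e. toward the west.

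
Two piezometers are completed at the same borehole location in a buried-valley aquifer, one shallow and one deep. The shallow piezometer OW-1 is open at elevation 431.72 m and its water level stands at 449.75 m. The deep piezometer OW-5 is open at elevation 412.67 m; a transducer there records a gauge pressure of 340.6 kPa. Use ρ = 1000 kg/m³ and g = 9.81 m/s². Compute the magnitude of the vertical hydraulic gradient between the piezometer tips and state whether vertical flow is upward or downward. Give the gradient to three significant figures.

Total head at OW-1: h = 449.75 m (water level in the standpipe).
Pressure head at OW-5: ψ = P/(ρg) = 340.6×1000 / (1000 × 9.81) = 34.72 m.
Total head at OW-5: h = z + ψ = 412.67 + 34.72 = 447.39 m.
Δh = h(OW-1) − h(OW-5) = 449.75 − 447.39 = 2.36 m.
Vertical separation Δz = 431.72 − 412.67 = 19.05 m.
|i_v| = |Δh| / Δz = 2.36 / 19.05 = 0.124.
Head is higher in the shallow piezometer, so vertical flow is downward (recharge condition).

|i_v| ≈ 0.124; vertical flow is downward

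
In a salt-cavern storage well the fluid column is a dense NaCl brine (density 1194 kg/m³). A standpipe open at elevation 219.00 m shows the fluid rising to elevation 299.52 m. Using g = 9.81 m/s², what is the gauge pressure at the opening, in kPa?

Pressure head ψ = h − z = 299.52 − 219.00 = 80.52 m.
P = ρgψ = 1194 × 9.81 × 80.52 = 943142 Pa ≈ 943 kPa.

P ≈ 943 kPa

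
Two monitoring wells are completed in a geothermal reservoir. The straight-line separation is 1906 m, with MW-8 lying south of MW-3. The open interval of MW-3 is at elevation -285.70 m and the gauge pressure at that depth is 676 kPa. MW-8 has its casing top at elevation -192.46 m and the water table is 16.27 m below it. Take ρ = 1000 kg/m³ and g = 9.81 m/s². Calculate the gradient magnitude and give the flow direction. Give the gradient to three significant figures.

Pressure head at MW-3: ψ = P/(ρg) = 676×1000 / (1000 × 9.81) = 68.91 m.
Total head at MW-3: h = z + ψ = -285.70 + 68.91 = -216.79 m.
Total head at MW-8: h = -192.46 − 16.27 = -208.73 m.
Head difference: h(MW-3) − h(MW-8) = -216.79 − (-208.73) = -8.06 m.
Hydraulic gradient: i = |Δh| / L = 8.06 / 1906 = 0.00423.
Flow is from higher to lower head: from MW-8 toward MW-3, i.e. toward the north.

i ≈ 0.00423; groundwater flows toward the north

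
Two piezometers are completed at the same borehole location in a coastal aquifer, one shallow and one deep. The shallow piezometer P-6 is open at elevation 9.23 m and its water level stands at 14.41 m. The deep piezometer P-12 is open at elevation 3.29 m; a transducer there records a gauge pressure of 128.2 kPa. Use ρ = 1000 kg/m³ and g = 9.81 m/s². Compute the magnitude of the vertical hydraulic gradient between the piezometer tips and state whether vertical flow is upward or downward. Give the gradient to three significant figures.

|i_v| ≈ 0.328; vertical flow is upward

Total head at P-6: h = 14.41 m (water level in the standpipe).
Pressure head at P-12: ψ = P/(ρg) = 128.2×1000 / (1000 × 9.81) = 13.07 m.
Total head at P-12: h = z + ψ = 3.29 + 13.07 = 16.36 m.
Δh = h(P-6) − h(P-12) = 14.41 − 16.36 = -1.95 m.
Vertical separation Δz = 9.23 − 3.29 = 5.94 m.
|i_v| = |Δh| / Δz = 1.95 / 5.94 = 0.328.
Head is higher in the deep piezometer, so vertical flow is upward (discharge condition).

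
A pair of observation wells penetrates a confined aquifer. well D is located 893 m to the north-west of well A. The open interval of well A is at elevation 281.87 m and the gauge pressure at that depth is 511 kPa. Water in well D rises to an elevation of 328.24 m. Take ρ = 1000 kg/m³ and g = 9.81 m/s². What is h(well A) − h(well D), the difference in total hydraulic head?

Δh ≈ 5.72 m

Pressure head at well A: ψ = P/(ρg) = 511×1000 / (1000 × 9.81) = 52.09 m.
Total head at well A: h = z + ψ = 281.87 + 52.09 = 333.96 m.
Total head at well D: h = 328.24 m (water level in the piezometer is the total head).
Head difference: h(well A) − h(well D) = 333.96 − 328.24 = 5.72 m.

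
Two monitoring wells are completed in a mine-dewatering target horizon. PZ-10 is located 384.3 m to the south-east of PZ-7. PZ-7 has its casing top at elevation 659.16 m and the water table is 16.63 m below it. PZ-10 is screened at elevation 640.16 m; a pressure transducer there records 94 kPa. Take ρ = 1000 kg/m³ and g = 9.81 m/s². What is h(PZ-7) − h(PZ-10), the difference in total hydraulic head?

Δh ≈ -7.21 m

Total head at PZ-7: h = 659.16 − 16.63 = 642.53 m.
Pressure head at PZ-10: ψ = P/(ρg) = 94×1000 / (1000 × 9.81) = 9.58 m.
Total head at PZ-10: h = z + ψ = 640.16 + 9.58 = 649.74 m.
Head difference: h(PZ-7) − h(PZ-10) = 642.53 − 649.74 = -7.21 m.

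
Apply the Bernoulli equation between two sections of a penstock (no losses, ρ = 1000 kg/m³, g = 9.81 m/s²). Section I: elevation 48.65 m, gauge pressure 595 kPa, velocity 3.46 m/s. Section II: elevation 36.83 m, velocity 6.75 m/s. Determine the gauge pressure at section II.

P₂ ≈ 694 kPa

Pressure head at I: ψ₁ = P₁/(ρg) = 595×1000 / (1000 × 9.81) = 60.65 m.
Velocity heads: v₁²/2g = 3.46²/19.62 = 0.610 m; v₂²/2g = 6.75²/19.62 = 2.322 m.
Total head H = z₁ + ψ₁ + v₁²/2g = 48.65 + 60.65 + 0.610 = 109.91 m.
ψ₂ = H − z₂ − v₂²/2g = 109.91 − 36.83 − 2.322 = 70.76 m.
P₂ = ρgψ₂ = 1000 × 9.81 × 70.76 ≈ 694 kPa.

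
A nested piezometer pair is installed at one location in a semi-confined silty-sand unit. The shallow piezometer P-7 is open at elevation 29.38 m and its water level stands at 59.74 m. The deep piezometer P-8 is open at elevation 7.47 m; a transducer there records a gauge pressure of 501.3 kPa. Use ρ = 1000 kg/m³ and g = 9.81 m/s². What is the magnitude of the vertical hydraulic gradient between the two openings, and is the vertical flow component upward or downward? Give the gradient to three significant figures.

|i_v| ≈ 0.0534; vertical flow is downward

Total head at P-7: h = 59.74 m (water level in the standpipe).
Pressure head at P-8: ψ = P/(ρg) = 501.3×1000 / (1000 × 9.81) = 51.10 m.
Total head at P-8: h = z + ψ = 7.47 + 51.10 = 58.57 m.
Δh = h(P-7) − h(P-8) = 59.74 − 58.57 = 1.17 m.
Vertical separation Δz = 29.38 − 7.47 = 21.91 m.
|i_v| = |Δh| / Δz = 1.17 / 21.91 = 0.0534.
Head is higher in the shallow piezometer, so vertical flow is downward (recharge condition).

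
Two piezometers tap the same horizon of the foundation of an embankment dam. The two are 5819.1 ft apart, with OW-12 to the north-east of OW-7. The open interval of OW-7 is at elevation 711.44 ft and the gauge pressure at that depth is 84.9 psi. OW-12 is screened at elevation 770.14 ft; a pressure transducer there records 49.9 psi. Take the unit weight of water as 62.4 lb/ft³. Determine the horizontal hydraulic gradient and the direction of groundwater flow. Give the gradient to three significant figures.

Pressure head at OW-7: ψ = 144·P/γ = 144 × 84.9 / 62.4 = 195.92 ft.
Total head at OW-7: h = z + ψ = 711.44 + 195.92 = 907.36 ft.
Pressure head at OW-12: ψ = 144·P/γ = 144 × 49.9 / 62.4 = 115.15 ft.
Total head at OW-12: h = z + ψ = 770.14 + 115.15 = 885.29 ft.
Head difference: h(OW-7) − h(OW-12) = 907.36 − 885.29 = 22.07 ft.
Hydraulic gradient: i = |Δh| / L = 22.07 / 5819.1 = 0.00379.
Flow is from higher to lower head: from OW-7 toward OW-12, i.e. toward the north-east.

i ≈ 0.00379; groundwater flows toward the north-east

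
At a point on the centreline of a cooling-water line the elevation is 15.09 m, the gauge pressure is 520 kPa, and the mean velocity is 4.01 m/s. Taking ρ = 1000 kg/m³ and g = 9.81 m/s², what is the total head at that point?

h ≈ 68.92 m

Pressure head ψ = P/(ρg) = 520×1000 / (1000 × 9.81) = 53.01 m.
Velocity head = v²/(2g) = 4.01² / (2 × 9.81) = 0.820 m.
h = z + ψ + v²/(2g) = 15.09 + 53.01 + 0.820 = 68.92 m.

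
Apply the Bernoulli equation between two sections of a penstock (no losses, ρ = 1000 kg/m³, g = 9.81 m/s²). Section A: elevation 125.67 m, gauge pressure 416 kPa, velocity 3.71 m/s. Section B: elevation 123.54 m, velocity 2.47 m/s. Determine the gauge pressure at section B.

Pressure head at A: ψ₁ = P₁/(ρg) = 416×1000 / (1000 × 9.81) = 42.41 m.
Velocity heads: v₁²/2g = 3.71²/19.62 = 0.702 m; v₂²/2g = 2.47²/19.62 = 0.311 m.
Total head H = z₁ + ψ₁ + v₁²/2g = 125.67 + 42.41 + 0.702 = 168.78 m.
ψ₂ = H − z₂ − v₂²/2g = 168.78 − 123.54 − 0.311 = 44.93 m.
P₂ = ρgψ₂ = 1000 × 9.81 × 44.93 ≈ 441 kPa.

P₂ ≈ 441 kPa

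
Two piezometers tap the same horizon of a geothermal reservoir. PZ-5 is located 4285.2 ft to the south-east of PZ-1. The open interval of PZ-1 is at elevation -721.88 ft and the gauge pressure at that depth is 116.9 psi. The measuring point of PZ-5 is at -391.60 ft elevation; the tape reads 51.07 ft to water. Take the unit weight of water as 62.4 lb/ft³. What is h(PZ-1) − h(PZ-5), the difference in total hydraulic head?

Pressure head at PZ-1: ψ = 144·P/γ = 144 × 116.9 / 62.4 = 269.77 ft.
Total head at PZ-1: h = z + ψ = -721.88 + 269.77 = -452.11 ft.
Total head at PZ-5: h = -391.60 − 51.07 = -442.67 ft.
Head difference: h(PZ-1) − h(PZ-5) = -452.11 − (-442.67) = -9.44 ft.

Δh ≈ -9.44 ft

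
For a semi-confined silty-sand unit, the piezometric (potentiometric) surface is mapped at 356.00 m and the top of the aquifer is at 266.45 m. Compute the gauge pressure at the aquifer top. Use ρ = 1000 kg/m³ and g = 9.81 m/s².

Pressure head at the aquifer top: ψ = h − z = 356.00 − 266.45 = 89.55 m.
P = ρgψ = 1000 × 9.81 × 89.55 = 878486 Pa ≈ 878 kPa.

P ≈ 878 kPa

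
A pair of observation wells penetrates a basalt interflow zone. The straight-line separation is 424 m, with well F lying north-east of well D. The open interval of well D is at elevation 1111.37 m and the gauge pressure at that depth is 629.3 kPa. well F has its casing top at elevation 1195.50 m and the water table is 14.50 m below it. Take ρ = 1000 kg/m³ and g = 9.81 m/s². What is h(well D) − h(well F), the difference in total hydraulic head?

Δh ≈ -5.48 m

Pressure head at well D: ψ = P/(ρg) = 629.3×1000 / (1000 × 9.81) = 64.15 m.
Total head at well D: h = z + ψ = 1111.37 + 64.15 = 1175.52 m.
Total head at well F: h = 1195.50 − 14.50 = 1181.00 m.
Head difference: h(well D) − h(well F) = 1175.52 − 1181.00 = -5.48 m.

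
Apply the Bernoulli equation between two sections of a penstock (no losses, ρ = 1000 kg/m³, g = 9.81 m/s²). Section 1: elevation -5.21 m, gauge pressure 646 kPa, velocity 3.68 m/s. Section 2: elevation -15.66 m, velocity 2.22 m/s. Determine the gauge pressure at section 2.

Pressure head at 1: ψ₁ = P₁/(ρg) = 646×1000 / (1000 × 9.81) = 65.85 m.
Velocity heads: v₁²/2g = 3.68²/19.62 = 0.690 m; v₂²/2g = 2.22²/19.62 = 0.251 m.
Total head H = z₁ + ψ₁ + v₁²/2g = -5.21 + 65.85 + 0.690 = 61.33 m.
ψ₂ = H − z₂ − v₂²/2g = 61.33 − (-15.66) − 0.251 = 76.74 m.
P₂ = ρgψ₂ = 1000 × 9.81 × 76.74 ≈ 753 kPa.

P₂ ≈ 753 kPa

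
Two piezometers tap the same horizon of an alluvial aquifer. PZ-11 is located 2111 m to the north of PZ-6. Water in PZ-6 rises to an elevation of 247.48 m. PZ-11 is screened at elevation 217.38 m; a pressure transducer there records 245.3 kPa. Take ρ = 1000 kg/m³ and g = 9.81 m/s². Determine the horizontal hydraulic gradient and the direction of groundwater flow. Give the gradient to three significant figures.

i ≈ 0.00241; groundwater flows toward the north

Total head at PZ-6: h = 247.48 m (water level in the piezometer is the total head).
Pressure head at PZ-11: ψ = P/(ρg) = 245.3×1000 / (1000 × 9.81) = 25.01 m.
Total head at PZ-11: h = z + ψ = 217.38 + 25.01 = 242.39 m.
Head difference: h(PZ-6) − h(PZ-11) = 247.48 − 242.39 = 5.09 m.
Hydraulic gradient: i = |Δh| / L = 5.09 / 2111 = 0.00241.
Flow is from higher to lower head: from PZ-6 toward PZ-11, i.e. toward the north.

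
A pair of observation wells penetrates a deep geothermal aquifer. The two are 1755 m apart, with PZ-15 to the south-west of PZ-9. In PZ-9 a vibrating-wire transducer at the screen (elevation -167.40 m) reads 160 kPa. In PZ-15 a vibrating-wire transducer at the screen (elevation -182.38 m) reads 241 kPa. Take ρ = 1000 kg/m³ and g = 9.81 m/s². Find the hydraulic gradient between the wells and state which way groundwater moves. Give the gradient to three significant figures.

i ≈ 0.00383; groundwater flows toward the south-west

Pressure head at PZ-9: ψ = P/(ρg) = 160×1000 / (1000 × 9.81) = 16.31 m.
Total head at PZ-9: h = z + ψ = -167.40 + 16.31 = -151.09 m.
Pressure head at PZ-15: ψ = P/(ρg) = 241×1000 / (1000 × 9.81) = 24.57 m.
Total head at PZ-15: h = z + ψ = -182.38 + 24.57 = -157.81 m.
Head difference: h(PZ-9) − h(PZ-15) = -151.09 − (-157.81) = 6.72 m.
Hydraulic gradient: i = |Δh| / L = 6.72 / 1755 = 0.00383.
Flow is from higher to lower head: from PZ-9 toward PZ-15, i.e. toward the south-west.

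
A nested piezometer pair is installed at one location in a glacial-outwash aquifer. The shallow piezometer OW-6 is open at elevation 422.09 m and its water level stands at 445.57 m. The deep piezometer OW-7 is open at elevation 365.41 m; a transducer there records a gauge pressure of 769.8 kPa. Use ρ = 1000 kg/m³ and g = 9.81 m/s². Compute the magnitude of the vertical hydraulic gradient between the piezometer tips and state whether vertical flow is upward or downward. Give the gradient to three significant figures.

Total head at OW-6: h = 445.57 m (water level in the standpipe).
Pressure head at OW-7: ψ = P/(ρg) = 769.8×1000 / (1000 × 9.81) = 78.47 m.
Total head at OW-7: h = z + ψ = 365.41 + 78.47 = 443.88 m.
Δh = h(OW-6) − h(OW-7) = 445.57 − 443.88 = 1.69 m.
Vertical separation Δz = 422.09 − 365.41 = 56.68 m.
|i_v| = |Δh| / Δz = 1.69 / 56.68 = 0.0298.
Head is higher in the shallow piezometer, so vertical flow is downward (recharge condition).

|i_v| ≈ 0.0298; vertical flow is downward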